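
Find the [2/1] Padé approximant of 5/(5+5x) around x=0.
1/(x + 1)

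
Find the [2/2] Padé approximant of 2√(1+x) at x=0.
(5*x**2/8 + 5*x/2 + 2)/(x**2/16 + 3*x/4 + 1)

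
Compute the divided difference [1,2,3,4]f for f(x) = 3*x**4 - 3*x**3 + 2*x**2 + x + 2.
27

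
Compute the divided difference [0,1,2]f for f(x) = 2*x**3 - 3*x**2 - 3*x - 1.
3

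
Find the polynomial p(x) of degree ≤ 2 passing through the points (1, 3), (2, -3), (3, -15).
-3*x**2 + 3*x + 3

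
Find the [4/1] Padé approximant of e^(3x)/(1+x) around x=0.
(189*x**4/440 + 9*x**3/11 + 171*x**2/110 + 84*x/55 + 1)/(1 - 26*x/55)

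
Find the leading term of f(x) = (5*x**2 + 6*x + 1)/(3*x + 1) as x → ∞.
5*x/3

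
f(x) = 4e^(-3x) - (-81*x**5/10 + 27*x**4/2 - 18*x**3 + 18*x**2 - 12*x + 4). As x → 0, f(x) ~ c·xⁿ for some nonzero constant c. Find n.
6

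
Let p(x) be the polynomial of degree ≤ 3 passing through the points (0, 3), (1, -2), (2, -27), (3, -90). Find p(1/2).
15/8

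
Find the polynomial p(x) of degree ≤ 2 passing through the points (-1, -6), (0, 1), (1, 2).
-3*x**2 + 4*x + 1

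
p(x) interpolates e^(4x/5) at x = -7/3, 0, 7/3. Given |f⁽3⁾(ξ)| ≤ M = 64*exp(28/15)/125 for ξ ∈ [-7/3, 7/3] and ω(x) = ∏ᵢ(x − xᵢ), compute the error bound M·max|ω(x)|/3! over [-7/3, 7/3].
21952*sqrt(3)*exp(28/15)/91125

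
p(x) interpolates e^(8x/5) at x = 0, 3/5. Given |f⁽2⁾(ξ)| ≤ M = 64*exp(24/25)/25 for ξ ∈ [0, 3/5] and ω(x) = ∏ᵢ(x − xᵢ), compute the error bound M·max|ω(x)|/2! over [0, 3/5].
72*exp(24/25)/625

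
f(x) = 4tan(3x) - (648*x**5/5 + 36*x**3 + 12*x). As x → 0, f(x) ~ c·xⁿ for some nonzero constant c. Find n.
7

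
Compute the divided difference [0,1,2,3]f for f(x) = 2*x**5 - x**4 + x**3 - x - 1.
45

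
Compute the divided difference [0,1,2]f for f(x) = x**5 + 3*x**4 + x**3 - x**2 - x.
38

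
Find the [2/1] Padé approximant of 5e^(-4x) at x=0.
(40*x**2/3 - 40*x/3 + 5)/(4*x/3 + 1)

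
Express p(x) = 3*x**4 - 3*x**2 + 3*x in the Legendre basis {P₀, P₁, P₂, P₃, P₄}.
(-2/5)P₀ + (3)P₁ + (-2/7)P₂ + (24/35)P₄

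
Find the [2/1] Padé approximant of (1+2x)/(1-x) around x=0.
(2*x + 1)/(1 - x)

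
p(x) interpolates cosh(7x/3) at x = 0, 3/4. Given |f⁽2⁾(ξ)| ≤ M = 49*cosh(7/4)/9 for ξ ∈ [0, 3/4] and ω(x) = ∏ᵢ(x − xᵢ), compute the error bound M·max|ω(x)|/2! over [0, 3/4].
49*cosh(7/4)/128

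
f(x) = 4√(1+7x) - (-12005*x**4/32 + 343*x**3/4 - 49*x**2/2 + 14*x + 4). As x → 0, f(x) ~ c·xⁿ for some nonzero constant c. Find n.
5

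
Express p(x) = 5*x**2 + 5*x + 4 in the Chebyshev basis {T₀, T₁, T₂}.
(13/2)T₀ + (5)T₁ + (5/2)T₂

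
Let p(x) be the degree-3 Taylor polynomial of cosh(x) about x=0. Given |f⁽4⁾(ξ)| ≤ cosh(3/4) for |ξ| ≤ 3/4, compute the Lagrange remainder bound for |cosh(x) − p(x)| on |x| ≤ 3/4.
27*cosh(3/4)/2048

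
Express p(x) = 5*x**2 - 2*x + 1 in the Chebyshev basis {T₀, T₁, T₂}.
(7/2)T₀ + (-2)T₁ + (5/2)T₂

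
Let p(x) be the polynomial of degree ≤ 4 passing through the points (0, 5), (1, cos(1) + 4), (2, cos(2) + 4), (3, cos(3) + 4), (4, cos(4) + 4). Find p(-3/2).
-693*cos(1)/32 + 1485*cos(2)/64 + 315*cos(4)/128 - 385*cos(3)/32 + 1667/128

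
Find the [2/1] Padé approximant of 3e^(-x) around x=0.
(x**2/2 - 2*x + 3)/(x/3 + 1)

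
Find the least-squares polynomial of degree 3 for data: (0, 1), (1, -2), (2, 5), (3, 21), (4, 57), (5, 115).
17/21 + (-503/126)x + (89/84)x² + (31/36)x³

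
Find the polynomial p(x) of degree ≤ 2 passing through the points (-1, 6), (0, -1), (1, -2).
3*x**2 - 4*x - 1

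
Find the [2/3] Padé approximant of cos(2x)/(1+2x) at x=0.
(1 - 5*x**2/3)/(2*x**3/3 + x**2/3 + 2*x + 1)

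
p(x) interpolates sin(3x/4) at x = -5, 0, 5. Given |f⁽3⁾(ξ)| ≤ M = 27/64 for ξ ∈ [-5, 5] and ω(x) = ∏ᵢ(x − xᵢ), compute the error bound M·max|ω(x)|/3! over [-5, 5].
125*sqrt(3)/64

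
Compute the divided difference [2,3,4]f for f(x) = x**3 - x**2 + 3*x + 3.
8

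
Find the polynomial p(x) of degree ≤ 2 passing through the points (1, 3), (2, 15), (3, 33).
3*x**2 + 3*x - 3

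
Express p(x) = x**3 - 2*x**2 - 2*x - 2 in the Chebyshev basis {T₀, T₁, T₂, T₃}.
(-3)T₀ + (-5/4)T₁ - T₂ + (1/4)T₃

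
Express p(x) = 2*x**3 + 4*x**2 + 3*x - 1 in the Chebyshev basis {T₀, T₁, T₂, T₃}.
T₀ + (9/2)T₁ + (2)T₂ + (1/2)T₃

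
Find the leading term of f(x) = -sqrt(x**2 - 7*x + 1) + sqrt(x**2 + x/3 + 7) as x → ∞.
11/3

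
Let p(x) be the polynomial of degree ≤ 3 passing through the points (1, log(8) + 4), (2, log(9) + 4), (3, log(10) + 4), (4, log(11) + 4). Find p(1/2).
log(640*11**(11/16)*2**(7/8)*3**(5/8)*5**(5/16)/2673) + 4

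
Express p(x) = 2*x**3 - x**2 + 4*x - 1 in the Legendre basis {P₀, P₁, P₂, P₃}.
(-4/3)P₀ + (26/5)P₁ + (-2/3)P₂ + (4/5)P₃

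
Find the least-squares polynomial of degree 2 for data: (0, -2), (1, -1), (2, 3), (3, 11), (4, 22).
-69/35 + (-6/7)x + (12/7)x²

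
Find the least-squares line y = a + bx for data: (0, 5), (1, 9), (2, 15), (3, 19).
a = 24/5, b = 24/5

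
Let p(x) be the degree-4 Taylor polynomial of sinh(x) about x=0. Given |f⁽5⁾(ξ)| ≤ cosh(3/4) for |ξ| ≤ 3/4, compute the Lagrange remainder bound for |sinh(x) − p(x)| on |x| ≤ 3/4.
81*cosh(3/4)/40960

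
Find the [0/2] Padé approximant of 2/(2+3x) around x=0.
1/(3*x/2 + 1)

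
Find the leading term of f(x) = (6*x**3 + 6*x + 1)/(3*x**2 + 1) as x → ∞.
2*x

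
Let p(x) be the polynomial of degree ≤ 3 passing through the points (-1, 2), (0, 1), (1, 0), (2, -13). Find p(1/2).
5/4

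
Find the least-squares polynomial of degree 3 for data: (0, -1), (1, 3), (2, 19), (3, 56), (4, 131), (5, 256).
-73/63 + (1597/378)x + (-433/252)x² + (241/108)x³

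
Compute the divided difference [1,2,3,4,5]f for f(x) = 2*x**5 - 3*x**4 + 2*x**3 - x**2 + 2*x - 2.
27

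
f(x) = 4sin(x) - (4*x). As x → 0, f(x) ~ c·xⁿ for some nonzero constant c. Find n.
3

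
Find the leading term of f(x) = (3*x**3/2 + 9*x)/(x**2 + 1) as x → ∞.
3*x/2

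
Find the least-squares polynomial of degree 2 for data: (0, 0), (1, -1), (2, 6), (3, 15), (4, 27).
-3/5 - x + (2)x²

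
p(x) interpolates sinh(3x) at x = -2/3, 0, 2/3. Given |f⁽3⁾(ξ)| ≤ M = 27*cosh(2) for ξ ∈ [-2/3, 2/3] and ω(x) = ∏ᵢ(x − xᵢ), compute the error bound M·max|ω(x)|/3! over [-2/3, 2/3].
8*sqrt(3)*cosh(2)/27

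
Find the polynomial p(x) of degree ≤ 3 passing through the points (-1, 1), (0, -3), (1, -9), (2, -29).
-2*x**3 - x**2 - 3*x - 3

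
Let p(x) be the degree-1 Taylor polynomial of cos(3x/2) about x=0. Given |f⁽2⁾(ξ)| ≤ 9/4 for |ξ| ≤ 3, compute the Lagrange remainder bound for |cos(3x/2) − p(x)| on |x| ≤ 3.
81/8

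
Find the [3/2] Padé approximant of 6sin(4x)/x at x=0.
(24 - 224*x**2/5)/(4*x**2/5 + 1)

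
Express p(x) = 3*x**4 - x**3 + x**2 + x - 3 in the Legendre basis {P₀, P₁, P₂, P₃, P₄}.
(-31/15)P₀ + (2/5)P₁ + (50/21)P₂ + (-2/5)P₃ + (24/35)P₄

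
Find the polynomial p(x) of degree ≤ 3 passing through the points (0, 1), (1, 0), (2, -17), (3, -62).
-2*x**3 - 2*x**2 + 3*x + 1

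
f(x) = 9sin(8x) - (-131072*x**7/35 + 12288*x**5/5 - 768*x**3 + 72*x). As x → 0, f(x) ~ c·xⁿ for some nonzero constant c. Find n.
9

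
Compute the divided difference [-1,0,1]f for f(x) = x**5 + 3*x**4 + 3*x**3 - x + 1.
3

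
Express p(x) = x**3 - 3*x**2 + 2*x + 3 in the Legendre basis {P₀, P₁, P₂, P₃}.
(2)P₀ + (13/5)P₁ + (-2)P₂ + (2/5)P₃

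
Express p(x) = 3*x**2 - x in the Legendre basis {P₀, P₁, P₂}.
P₀ - P₁ + (2)P₂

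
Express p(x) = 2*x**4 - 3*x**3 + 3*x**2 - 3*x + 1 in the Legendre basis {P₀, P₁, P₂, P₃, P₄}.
(12/5)P₀ + (-24/5)P₁ + (22/7)P₂ + (-6/5)P₃ + (16/35)P₄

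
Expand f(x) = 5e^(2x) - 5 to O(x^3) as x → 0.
10*x + 10*x**2 + O(x**3)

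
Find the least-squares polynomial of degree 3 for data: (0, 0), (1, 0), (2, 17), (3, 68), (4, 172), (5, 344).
1/21 + (-185/63)x + (-2/21)x² + (26/9)x³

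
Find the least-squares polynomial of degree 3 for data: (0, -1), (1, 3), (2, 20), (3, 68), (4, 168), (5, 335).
-13/14 + (281/84)x + (-37/14)x² + (37/12)x³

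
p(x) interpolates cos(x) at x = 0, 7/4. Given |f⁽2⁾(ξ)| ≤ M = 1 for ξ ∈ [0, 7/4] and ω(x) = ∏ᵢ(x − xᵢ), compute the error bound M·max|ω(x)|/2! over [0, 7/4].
49/128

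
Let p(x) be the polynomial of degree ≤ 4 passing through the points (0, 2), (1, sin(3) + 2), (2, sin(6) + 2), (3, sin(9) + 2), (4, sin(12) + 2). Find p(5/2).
45*sin(6)/64 - 5*sin(3)/32 - 5*sin(12)/128 + 15*sin(9)/32 + 2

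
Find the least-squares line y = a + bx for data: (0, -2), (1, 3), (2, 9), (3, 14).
a = -21/10, b = 27/5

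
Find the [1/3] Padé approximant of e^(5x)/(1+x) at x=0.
(5*x/8 + 1)/(-175*x**3/48 + 5*x**2 - 27*x/8 + 1)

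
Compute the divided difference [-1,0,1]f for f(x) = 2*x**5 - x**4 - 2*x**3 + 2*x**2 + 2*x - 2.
1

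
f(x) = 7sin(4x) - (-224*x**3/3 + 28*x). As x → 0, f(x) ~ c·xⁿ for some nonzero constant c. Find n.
5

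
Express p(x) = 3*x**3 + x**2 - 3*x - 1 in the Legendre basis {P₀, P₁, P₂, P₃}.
(-2/3)P₀ + (-6/5)P₁ + (2/3)P₂ + (6/5)P₃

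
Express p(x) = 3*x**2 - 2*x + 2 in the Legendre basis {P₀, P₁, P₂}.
(3)P₀ + (-2)P₁ + (2)P₂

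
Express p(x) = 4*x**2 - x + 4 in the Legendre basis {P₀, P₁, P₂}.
(16/3)P₀ - P₁ + (8/3)P₂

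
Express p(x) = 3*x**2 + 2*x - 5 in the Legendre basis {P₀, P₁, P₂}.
(-4)P₀ + (2)P₁ + (2)P₂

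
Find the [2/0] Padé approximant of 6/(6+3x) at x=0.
x**2/4 - x/2 + 1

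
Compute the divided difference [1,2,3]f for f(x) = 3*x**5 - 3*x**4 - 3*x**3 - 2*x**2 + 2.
175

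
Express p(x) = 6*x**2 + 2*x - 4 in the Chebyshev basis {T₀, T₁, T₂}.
-T₀ + (2)T₁ + (3)T₂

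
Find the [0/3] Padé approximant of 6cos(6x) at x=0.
6/(18*x**2 + 1)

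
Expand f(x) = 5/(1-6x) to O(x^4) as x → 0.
5 + 30*x + 180*x**2 + 1080*x**3 + O(x**4)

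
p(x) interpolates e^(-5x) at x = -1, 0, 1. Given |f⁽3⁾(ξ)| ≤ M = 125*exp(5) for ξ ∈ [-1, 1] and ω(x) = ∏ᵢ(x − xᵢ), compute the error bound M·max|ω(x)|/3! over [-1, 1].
125*sqrt(3)*exp(5)/27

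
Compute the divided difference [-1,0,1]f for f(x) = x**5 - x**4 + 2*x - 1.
-1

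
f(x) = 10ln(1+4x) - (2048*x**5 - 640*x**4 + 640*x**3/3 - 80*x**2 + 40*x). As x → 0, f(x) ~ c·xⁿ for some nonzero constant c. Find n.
6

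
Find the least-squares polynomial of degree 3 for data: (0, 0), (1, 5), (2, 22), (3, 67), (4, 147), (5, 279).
5/126 + (1627/756)x + (31/63)x² + (221/108)x³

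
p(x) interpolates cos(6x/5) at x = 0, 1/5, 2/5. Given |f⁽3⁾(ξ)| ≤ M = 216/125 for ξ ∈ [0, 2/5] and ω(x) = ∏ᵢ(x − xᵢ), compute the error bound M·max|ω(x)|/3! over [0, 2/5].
8*sqrt(3)/15625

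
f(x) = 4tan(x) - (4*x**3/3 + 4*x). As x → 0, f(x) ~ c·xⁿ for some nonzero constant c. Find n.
5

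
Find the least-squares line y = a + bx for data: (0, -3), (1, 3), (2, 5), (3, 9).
a = -11/5, b = 19/5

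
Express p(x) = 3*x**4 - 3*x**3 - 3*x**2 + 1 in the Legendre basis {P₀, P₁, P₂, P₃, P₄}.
(3/5)P₀ + (-9/5)P₁ + (-2/7)P₂ + (-6/5)P₃ + (24/35)P₄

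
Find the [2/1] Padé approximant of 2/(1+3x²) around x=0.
2 - 6*x**2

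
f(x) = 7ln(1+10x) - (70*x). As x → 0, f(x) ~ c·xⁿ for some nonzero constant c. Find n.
2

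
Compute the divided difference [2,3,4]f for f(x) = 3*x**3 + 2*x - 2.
27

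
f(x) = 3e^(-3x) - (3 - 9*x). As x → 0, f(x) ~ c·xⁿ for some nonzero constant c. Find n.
2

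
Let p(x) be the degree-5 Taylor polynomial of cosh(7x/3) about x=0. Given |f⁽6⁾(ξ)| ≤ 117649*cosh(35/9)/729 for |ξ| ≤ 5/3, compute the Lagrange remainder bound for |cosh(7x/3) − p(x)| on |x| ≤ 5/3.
367653125*cosh(35/9)/76527504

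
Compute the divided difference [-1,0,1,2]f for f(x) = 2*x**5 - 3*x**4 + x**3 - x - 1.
5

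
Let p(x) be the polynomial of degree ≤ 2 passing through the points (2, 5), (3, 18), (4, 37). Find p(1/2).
-13/4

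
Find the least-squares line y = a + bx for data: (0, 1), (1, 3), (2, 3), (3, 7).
a = 4/5, b = 9/5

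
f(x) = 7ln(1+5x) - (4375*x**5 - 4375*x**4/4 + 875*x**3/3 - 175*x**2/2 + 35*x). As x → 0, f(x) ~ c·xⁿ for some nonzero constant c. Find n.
6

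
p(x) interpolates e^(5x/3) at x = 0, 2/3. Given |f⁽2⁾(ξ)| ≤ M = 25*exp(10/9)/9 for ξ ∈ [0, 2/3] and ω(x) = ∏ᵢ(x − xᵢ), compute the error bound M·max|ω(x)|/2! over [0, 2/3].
25*exp(10/9)/162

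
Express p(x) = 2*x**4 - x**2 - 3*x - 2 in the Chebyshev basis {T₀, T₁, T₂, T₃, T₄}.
(-7/4)T₀ + (-3)T₁ + (1/2)T₂ + (1/4)T₄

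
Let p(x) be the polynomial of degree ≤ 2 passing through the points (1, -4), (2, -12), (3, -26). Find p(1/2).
-9/4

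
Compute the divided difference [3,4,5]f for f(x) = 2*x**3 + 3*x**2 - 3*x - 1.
27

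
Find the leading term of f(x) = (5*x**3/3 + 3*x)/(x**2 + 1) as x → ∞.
5*x/3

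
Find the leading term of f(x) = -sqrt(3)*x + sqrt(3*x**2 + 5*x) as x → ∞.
5*sqrt(3)/6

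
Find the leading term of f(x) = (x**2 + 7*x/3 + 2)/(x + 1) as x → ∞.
x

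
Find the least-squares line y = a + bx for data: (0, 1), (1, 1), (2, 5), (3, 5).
a = 3/5, b = 8/5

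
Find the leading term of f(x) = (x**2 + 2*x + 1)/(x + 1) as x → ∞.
x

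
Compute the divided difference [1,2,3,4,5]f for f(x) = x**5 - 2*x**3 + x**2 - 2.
15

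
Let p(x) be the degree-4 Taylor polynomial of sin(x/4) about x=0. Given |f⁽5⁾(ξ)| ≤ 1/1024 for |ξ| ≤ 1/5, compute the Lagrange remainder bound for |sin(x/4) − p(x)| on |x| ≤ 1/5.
1/384000000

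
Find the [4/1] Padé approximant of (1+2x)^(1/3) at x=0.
(16*x**4/243 - 64*x**3/405 + 8*x**2/15 + 32*x/15 + 1)/(22*x/15 + 1)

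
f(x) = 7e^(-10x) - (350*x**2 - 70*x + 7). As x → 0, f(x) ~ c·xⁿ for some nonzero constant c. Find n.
3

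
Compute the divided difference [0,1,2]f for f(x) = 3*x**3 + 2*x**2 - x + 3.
11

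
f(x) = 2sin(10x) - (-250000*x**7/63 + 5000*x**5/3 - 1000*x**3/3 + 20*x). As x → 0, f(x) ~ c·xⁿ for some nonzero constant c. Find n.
9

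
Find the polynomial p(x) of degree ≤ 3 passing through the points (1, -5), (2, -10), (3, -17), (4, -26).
-x**2 - 2*x - 2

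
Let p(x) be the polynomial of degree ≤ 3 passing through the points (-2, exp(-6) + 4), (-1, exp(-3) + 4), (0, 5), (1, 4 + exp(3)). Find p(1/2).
(-5*exp(3) + 1 + (79 + 5*exp(3))*exp(6))*exp(-6)/16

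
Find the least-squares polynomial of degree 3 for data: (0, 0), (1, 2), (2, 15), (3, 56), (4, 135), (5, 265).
23/126 + (-839/756)x + (43/252)x² + (115/54)x³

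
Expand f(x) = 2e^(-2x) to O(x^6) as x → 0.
2 - 4*x + 4*x**2 - 8*x**3/3 + 4*x**4/3 - 8*x**5/15 + O(x**6)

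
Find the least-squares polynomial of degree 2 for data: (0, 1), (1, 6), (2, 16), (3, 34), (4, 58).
41/35 + (37/35)x + (23/7)x²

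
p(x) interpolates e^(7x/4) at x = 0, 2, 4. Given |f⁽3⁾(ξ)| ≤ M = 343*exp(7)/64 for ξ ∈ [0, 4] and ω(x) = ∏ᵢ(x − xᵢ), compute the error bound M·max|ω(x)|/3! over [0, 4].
343*sqrt(3)*exp(7)/216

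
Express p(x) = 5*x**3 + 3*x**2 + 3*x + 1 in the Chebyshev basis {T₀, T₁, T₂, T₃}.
(5/2)T₀ + (27/4)T₁ + (3/2)T₂ + (5/4)T₃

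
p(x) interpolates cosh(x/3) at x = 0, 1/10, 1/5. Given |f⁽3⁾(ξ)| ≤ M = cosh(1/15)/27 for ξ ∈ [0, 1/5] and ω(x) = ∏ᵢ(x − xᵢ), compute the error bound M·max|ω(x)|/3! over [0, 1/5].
sqrt(3)*cosh(1/15)/729000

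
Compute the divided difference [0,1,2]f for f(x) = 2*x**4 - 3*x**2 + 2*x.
11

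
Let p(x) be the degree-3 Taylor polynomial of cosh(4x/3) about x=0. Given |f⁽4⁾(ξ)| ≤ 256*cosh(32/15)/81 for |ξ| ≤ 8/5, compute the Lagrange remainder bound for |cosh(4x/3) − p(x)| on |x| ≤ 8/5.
131072*cosh(32/15)/151875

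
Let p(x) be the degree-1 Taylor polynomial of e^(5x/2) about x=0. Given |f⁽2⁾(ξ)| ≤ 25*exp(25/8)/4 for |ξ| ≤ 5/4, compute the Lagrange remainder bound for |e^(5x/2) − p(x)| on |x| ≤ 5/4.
625*exp(25/8)/128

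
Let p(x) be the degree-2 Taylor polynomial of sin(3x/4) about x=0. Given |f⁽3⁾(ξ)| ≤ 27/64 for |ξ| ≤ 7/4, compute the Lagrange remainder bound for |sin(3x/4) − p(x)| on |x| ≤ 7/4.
3087/8192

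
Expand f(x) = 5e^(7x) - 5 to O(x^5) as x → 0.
35*x + 245*x**2/2 + 1715*x**3/6 + 12005*x**4/24 + O(x**5)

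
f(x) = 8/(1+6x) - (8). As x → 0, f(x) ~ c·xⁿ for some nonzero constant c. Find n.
1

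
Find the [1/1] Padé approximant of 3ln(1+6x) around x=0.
18*x/(3*x + 1)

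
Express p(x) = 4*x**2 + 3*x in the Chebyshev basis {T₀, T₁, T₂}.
(2)T₀ + (3)T₁ + (2)T₂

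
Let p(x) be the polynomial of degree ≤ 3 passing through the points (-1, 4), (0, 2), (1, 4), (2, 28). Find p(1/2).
11/8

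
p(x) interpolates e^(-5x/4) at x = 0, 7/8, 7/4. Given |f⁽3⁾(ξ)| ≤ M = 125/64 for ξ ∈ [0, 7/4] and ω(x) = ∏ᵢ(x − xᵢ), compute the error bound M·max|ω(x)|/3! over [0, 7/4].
42875*sqrt(3)/884736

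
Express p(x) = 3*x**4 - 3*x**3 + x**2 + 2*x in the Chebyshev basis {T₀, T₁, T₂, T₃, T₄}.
(13/8)T₀ + (-1/4)T₁ + (2)T₂ + (-3/4)T₃ + (3/8)T₄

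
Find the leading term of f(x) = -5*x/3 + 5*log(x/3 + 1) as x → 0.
-5*x**2/18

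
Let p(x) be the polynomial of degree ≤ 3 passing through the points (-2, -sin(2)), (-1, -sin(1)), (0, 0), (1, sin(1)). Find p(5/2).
-15*sin(1)/8 + 35*sin(2)/16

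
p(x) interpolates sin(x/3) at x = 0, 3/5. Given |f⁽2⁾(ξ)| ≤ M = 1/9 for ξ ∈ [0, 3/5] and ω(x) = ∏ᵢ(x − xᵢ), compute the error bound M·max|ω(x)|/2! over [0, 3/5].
1/200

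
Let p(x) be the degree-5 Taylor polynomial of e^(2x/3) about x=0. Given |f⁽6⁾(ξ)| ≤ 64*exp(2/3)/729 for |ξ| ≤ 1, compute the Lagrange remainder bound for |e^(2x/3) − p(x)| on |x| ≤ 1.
4*exp(2/3)/32805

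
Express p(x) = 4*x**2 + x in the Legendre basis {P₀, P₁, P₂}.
(4/3)P₀ + P₁ + (8/3)P₂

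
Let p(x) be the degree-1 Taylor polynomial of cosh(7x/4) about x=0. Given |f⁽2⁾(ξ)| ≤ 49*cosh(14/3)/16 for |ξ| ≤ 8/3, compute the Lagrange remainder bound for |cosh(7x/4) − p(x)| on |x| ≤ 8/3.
98*cosh(14/3)/9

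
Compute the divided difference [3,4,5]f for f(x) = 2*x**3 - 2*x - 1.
24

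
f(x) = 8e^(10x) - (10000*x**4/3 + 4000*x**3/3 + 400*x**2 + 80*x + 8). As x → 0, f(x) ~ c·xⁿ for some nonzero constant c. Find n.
5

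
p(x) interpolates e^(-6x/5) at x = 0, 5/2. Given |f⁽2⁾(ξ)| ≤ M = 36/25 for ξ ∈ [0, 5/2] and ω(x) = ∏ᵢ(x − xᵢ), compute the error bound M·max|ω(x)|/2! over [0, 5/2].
9/8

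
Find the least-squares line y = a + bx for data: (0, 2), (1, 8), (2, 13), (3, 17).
a = 5/2, b = 5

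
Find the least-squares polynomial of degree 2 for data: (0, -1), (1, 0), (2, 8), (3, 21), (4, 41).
-37/35 + (-25/14)x + (43/14)x²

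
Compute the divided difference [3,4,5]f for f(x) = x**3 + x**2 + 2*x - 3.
13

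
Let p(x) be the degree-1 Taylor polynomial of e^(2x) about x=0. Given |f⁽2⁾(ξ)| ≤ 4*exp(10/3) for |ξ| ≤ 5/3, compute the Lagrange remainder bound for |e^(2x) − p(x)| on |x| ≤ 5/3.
50*exp(10/3)/9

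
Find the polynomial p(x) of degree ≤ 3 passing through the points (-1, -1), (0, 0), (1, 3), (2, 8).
x**2 + 2*x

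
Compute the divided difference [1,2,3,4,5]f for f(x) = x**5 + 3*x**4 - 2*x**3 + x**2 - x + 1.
18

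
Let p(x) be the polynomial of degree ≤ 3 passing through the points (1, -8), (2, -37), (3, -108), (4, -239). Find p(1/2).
-29/8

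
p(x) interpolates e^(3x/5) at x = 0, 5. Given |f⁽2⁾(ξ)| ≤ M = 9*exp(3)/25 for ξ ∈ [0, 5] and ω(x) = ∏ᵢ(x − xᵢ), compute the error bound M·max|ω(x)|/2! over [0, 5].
9*exp(3)/8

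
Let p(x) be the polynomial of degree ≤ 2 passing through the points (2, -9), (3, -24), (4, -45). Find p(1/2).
9/4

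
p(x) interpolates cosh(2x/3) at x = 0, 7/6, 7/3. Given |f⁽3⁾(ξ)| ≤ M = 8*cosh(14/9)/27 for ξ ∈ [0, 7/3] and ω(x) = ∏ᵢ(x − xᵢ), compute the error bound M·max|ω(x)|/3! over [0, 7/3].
343*sqrt(3)*cosh(14/9)/19683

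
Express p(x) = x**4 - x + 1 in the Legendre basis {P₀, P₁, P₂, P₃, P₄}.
(6/5)P₀ - P₁ + (4/7)P₂ + (8/35)P₄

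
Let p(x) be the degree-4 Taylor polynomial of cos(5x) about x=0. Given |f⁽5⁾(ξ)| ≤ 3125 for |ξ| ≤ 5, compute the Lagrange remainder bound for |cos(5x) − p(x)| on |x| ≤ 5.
1953125/24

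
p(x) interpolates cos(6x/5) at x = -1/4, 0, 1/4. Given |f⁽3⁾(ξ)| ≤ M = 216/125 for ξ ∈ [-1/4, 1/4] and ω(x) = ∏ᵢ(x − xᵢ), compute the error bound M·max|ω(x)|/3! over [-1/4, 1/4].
sqrt(3)/1000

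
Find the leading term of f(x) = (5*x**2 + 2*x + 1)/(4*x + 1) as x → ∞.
5*x/4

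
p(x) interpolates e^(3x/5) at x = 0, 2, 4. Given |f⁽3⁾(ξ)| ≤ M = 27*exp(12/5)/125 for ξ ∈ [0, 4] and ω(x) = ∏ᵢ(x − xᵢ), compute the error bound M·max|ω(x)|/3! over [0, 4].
8*sqrt(3)*exp(12/5)/125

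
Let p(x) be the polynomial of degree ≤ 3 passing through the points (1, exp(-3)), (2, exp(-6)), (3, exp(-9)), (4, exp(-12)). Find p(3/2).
(-5*exp(3) + 1 + 15*exp(6) + 5*exp(9))*exp(-12)/16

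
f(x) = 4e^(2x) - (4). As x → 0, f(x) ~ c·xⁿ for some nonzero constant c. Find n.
1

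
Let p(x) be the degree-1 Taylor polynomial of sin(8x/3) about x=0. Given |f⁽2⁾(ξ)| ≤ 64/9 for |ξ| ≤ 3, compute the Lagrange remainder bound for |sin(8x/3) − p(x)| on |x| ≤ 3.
32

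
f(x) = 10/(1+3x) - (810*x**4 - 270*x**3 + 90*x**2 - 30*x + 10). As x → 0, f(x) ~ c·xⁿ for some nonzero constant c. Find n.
5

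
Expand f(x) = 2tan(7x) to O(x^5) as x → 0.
14*x + 686*x**3/3 + O(x**5)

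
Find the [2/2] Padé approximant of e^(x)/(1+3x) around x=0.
(91*x**2/516 + 29*x/43 + 1)/(-503*x**2/516 + 115*x/43 + 1)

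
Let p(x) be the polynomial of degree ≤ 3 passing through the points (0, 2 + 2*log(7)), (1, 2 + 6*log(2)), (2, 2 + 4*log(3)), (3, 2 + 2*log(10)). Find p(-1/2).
2 + log(583443*35**(3/8)*6**(1/4)/81920)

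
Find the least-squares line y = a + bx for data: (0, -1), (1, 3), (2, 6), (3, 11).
a = -11/10, b = 39/10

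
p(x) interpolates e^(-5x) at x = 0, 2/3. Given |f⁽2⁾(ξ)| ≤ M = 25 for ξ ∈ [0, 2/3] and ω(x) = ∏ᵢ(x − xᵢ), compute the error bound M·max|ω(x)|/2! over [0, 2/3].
25/18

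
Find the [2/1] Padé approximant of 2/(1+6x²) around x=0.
2 - 12*x**2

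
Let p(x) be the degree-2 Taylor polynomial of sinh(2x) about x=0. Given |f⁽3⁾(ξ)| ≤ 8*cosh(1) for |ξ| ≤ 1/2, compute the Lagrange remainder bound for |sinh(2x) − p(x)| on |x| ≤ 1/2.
cosh(1)/6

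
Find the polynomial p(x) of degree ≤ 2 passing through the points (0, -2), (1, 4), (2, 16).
3*x**2 + 3*x - 2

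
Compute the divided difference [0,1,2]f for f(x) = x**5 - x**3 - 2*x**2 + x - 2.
10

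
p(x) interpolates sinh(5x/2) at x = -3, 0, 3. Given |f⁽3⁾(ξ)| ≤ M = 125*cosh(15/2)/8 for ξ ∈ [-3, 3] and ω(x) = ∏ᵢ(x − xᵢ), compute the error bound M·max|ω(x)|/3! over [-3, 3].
125*sqrt(3)*cosh(15/2)/8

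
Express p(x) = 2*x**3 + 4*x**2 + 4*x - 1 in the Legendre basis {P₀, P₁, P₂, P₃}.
(1/3)P₀ + (26/5)P₁ + (8/3)P₂ + (4/5)P₃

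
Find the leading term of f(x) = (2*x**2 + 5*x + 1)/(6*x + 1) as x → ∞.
x/3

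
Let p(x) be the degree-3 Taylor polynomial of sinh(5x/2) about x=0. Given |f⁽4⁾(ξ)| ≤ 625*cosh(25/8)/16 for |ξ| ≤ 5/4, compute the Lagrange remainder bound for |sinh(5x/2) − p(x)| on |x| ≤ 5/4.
390625*cosh(25/8)/98304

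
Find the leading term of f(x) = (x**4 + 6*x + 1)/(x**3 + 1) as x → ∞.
x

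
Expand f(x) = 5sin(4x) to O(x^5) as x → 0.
20*x - 160*x**3/3 + O(x**5)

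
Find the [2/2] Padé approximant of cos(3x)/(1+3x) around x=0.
(-21*x**2/4 + x/2 + 1)/(3*x**2/4 + 7*x/2 + 1)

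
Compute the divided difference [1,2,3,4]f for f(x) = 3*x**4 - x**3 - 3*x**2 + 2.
29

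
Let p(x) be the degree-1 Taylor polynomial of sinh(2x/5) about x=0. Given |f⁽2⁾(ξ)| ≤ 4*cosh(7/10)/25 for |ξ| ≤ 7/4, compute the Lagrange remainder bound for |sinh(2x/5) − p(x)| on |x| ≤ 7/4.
49*cosh(7/10)/200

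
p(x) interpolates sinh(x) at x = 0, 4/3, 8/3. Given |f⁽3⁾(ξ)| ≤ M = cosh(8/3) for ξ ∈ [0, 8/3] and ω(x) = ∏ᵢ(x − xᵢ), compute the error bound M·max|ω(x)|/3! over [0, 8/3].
64*sqrt(3)*cosh(8/3)/729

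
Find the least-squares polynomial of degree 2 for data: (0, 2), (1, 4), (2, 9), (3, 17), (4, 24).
58/35 + (139/70)x + (13/14)x²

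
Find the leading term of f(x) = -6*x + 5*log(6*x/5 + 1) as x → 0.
-18*x**2/5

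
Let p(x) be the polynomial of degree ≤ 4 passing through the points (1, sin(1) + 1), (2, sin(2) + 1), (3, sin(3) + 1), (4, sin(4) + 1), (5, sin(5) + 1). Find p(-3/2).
-2145*sin(2)/32 + 1155*sin(5)/128 + 1 + 5005*sin(3)/64 + 3003*sin(1)/128 - 1365*sin(4)/32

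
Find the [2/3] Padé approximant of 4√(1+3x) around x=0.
(63*x**2/4 + 84*x/5 + 4)/(-27*x**3/160 + 81*x**2/80 + 27*x/10 + 1)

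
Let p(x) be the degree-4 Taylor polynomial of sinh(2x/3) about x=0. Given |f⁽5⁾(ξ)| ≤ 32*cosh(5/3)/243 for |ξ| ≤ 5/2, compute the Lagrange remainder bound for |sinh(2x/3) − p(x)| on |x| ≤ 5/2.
625*cosh(5/3)/5832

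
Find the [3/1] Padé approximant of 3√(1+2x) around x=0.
(-3*x**3/8 + 9*x**2/4 + 27*x/4 + 3)/(5*x/4 + 1)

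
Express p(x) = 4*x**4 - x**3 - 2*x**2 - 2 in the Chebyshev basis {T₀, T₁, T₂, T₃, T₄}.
(-3/2)T₀ + (-3/4)T₁ + T₂ + (-1/4)T₃ + (1/2)T₄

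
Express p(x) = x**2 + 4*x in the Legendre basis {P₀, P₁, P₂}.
(1/3)P₀ + (4)P₁ + (2/3)P₂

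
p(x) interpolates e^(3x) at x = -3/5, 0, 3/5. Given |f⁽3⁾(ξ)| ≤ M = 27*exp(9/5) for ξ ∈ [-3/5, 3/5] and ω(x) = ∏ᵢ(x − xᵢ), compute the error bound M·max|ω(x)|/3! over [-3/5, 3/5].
27*sqrt(3)*exp(9/5)/125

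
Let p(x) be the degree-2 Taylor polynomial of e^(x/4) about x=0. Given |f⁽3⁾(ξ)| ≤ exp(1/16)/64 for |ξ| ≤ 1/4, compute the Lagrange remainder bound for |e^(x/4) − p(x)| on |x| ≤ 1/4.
exp(1/16)/24576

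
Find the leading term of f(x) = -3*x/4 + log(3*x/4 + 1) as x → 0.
-9*x**2/32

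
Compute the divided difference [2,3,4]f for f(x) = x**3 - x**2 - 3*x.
8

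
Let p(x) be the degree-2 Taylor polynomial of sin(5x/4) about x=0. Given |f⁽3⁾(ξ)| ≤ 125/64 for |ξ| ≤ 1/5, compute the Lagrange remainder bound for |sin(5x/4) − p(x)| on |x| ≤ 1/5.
1/384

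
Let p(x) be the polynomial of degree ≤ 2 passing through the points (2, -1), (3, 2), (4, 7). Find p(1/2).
-7/4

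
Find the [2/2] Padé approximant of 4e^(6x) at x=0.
(12*x**2 + 12*x + 4)/(3*x**2 - 3*x + 1)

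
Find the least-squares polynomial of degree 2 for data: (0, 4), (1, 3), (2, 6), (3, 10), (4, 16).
131/35 + (-83/70)x + (15/14)x²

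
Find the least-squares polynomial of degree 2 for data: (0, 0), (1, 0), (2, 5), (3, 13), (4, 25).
-1/7 + (-99/70)x + (27/14)x²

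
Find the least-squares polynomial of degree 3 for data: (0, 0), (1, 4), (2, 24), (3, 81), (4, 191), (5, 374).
1/14 + (107/84)x + (-5/7)x² + (37/12)x³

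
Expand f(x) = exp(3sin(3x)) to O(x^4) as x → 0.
1 + 9*x + 81*x**2/2 + 108*x**3 + O(x**4)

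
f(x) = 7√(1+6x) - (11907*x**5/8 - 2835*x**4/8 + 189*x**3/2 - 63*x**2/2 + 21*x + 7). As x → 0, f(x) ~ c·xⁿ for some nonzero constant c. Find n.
6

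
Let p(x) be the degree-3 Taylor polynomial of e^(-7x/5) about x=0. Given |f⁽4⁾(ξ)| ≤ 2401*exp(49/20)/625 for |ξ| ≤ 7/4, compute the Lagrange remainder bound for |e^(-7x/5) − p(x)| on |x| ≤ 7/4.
5764801*exp(49/20)/3840000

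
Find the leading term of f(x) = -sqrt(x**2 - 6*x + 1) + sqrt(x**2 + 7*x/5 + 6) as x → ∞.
37/10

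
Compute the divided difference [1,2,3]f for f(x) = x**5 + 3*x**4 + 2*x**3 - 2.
177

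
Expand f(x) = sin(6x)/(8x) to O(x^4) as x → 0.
3/4 - 9*x**2/2 + O(x**4)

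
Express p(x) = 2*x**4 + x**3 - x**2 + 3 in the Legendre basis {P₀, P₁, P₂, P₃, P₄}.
(46/15)P₀ + (3/5)P₁ + (10/21)P₂ + (2/5)P₃ + (16/35)P₄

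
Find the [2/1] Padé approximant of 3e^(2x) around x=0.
(2*x**2 + 4*x + 3)/(1 - 2*x/3)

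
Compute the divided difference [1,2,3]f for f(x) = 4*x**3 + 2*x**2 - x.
26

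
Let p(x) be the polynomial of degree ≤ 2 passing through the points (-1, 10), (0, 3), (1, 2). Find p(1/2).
7/4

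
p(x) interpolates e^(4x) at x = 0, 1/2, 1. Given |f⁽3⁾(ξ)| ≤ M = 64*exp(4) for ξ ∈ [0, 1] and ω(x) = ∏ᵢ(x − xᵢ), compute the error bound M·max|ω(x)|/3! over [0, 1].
8*sqrt(3)*exp(4)/27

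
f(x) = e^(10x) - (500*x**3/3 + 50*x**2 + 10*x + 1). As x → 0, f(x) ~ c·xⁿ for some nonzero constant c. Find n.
4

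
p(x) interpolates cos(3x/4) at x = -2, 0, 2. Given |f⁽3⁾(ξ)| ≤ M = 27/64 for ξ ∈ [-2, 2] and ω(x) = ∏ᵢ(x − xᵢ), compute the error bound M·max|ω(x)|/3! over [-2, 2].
sqrt(3)/8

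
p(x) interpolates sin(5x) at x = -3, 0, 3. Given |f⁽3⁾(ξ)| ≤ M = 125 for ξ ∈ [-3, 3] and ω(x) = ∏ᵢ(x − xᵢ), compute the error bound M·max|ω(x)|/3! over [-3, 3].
125*sqrt(3)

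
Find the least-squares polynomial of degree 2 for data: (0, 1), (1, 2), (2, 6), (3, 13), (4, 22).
32/35 + (-9/70)x + (19/14)x²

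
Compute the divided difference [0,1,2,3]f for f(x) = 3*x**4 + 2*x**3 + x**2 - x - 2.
20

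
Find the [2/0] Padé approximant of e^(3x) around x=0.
9*x**2/2 + 3*x + 1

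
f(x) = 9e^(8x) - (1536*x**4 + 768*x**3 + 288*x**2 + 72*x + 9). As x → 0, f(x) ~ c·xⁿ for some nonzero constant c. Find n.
5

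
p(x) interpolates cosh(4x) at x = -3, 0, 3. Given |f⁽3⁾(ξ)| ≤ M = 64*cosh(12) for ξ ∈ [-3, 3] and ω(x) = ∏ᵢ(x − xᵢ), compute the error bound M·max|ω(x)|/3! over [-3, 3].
64*sqrt(3)*cosh(12)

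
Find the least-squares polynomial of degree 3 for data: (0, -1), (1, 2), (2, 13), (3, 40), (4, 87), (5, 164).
-65/63 + (229/189)x + (89/126)x² + (61/54)x³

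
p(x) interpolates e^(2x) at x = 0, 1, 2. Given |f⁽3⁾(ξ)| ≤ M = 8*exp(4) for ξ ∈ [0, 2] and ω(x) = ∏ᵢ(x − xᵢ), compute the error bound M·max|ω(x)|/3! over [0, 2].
8*sqrt(3)*exp(4)/27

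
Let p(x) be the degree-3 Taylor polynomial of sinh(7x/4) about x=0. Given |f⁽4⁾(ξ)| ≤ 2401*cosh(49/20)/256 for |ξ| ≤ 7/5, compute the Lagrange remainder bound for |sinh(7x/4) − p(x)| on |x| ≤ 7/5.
5764801*cosh(49/20)/3840000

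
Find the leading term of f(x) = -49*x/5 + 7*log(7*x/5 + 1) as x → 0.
-343*x**2/50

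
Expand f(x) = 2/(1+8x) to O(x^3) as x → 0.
2 - 16*x + 128*x**2 + O(x**3)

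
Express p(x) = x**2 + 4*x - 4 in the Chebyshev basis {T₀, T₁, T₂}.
(-7/2)T₀ + (4)T₁ + (1/2)T₂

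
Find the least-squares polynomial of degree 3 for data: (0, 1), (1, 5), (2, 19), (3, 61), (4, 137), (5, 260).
79/63 + (-1/378)x + (241/252)x² + (203/108)x³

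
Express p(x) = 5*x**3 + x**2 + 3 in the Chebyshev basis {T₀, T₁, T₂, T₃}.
(7/2)T₀ + (15/4)T₁ + (1/2)T₂ + (5/4)T₃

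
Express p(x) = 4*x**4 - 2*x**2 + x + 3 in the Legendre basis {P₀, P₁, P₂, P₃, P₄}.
(47/15)P₀ + P₁ + (20/21)P₂ + (32/35)P₄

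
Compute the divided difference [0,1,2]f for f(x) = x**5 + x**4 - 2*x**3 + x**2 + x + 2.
17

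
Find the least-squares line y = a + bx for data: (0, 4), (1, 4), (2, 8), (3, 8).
a = 18/5, b = 8/5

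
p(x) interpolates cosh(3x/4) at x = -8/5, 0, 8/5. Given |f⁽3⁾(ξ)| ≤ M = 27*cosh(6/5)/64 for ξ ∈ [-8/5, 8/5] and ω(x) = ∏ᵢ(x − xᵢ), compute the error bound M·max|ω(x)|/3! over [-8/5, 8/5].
8*sqrt(3)*cosh(6/5)/125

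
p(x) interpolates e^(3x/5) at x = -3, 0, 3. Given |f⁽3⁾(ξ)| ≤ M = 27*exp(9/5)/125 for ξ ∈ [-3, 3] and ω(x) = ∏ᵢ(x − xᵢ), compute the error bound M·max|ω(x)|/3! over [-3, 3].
27*sqrt(3)*exp(9/5)/125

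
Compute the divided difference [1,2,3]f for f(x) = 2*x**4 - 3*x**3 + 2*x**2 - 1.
34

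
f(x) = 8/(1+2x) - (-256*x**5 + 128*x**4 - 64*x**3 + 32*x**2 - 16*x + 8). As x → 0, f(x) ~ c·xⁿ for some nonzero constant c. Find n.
6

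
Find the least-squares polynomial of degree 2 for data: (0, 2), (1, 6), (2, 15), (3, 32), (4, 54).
73/35 + (3/7)x + (22/7)x²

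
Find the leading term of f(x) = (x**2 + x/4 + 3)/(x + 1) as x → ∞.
x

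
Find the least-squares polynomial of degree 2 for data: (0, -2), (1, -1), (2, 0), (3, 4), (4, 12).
-11/7 + (-109/70)x + (17/14)x²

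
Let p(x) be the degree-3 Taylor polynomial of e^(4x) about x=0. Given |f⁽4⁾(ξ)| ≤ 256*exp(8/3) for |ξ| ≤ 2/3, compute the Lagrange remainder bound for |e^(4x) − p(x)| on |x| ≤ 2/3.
512*exp(8/3)/243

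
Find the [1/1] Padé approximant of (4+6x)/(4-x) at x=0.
(3*x/2 + 1)/(1 - x/4)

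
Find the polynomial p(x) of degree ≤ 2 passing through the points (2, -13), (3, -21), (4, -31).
-x**2 - 3*x - 3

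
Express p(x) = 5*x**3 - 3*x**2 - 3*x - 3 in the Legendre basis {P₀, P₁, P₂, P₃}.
(-4)P₀ + (-2)P₂ + (2)P₃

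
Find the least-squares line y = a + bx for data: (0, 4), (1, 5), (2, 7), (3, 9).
a = 37/10, b = 17/10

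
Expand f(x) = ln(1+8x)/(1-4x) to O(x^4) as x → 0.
8*x + 512*x**3/3 + O(x**4)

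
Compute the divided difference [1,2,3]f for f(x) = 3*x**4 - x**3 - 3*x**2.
66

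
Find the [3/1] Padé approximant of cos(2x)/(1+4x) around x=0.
(x**3/6 - 43*x**2/21 + x/84 + 1)/(337*x/84 + 1)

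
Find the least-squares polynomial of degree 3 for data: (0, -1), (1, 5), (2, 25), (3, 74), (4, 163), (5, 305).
-19/21 + (20/9)x + (26/21)x² + (19/9)x³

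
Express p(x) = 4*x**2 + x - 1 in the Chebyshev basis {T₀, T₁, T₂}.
T₀ + T₁ + (2)T₂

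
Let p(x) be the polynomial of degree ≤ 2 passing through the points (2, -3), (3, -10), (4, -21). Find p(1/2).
0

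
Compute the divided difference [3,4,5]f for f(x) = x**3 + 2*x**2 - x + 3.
14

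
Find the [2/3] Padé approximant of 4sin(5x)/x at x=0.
(20 - 175*x**2/3)/(5*x**2/4 + 1)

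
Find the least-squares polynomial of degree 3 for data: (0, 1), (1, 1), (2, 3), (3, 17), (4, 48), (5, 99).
53/42 + (-347/252)x + (-2/3)x² + (35/36)x³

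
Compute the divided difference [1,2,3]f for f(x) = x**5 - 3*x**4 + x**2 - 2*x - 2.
16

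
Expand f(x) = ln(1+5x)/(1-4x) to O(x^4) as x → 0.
5*x + 15*x**2/2 + 215*x**3/3 + O(x**4)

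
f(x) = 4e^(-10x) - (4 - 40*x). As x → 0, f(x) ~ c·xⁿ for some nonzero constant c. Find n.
2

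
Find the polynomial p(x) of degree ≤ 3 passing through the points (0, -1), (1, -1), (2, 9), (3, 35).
x**3 + 2*x**2 - 3*x - 1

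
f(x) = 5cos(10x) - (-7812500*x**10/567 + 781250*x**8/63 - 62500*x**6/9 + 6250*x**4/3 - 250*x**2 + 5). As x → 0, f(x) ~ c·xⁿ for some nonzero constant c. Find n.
12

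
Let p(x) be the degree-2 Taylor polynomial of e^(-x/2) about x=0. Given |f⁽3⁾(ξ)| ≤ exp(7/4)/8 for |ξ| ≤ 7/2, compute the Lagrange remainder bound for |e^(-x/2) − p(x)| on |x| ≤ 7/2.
343*exp(7/4)/384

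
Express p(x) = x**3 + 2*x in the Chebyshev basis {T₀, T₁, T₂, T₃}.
(11/4)T₁ + (1/4)T₃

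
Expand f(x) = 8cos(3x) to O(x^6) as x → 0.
8 - 36*x**2 + 27*x**4 + O(x**6)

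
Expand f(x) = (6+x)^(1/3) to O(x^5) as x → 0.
6**(1/3) + 6**(1/3)*x/18 - 6**(1/3)*x**2/324 + 5*6**(1/3)*x**3/17496 - 5*6**(1/3)*x**4/157464 + O(x**5)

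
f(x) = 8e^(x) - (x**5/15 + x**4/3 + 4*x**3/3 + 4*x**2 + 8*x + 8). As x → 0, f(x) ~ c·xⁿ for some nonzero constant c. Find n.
6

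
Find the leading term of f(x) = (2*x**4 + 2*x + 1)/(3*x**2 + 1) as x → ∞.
2*x**2/3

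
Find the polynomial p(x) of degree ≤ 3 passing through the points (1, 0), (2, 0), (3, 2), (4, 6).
x**2 - 3*x + 2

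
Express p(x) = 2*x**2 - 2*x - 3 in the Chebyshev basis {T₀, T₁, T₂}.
(-2)T₀ + (-2)T₁ + T₂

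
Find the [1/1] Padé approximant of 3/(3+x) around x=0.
1/(x/3 + 1)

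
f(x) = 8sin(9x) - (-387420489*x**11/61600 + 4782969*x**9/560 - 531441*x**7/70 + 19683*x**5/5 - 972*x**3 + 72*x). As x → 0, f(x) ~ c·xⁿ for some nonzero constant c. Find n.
13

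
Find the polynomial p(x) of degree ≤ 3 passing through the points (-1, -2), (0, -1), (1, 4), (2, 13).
2*x**2 + 3*x - 1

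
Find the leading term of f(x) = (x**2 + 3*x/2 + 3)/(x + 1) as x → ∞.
x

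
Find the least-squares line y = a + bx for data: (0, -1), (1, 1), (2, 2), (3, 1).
a = -3/10, b = 7/10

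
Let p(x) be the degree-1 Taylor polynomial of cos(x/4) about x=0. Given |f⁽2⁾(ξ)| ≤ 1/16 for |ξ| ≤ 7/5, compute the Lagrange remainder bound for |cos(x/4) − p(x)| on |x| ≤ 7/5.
49/800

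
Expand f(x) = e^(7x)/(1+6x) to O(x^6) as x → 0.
1 + x + 37*x**2/2 - 323*x**3/6 + 10153*x**4/24 - 287783*x**5/120 + O(x**6)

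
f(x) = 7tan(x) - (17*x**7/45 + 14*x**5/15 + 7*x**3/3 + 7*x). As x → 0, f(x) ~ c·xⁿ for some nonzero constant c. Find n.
9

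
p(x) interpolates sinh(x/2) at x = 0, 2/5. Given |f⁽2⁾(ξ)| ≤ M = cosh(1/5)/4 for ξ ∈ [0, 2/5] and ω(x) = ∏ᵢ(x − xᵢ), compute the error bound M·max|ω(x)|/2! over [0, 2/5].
cosh(1/5)/200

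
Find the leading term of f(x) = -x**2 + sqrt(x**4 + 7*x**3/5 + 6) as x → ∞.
7*x/10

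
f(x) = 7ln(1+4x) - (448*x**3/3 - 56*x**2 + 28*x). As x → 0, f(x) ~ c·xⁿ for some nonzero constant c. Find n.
4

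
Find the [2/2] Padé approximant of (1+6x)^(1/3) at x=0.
(28*x**2/3 + 7*x + 1)/(10*x**2/3 + 5*x + 1)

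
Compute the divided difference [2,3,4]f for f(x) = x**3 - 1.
9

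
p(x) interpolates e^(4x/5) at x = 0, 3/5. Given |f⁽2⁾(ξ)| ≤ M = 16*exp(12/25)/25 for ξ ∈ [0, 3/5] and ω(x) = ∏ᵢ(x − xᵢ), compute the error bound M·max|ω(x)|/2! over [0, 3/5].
18*exp(12/25)/625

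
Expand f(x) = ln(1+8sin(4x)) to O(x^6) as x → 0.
32*x - 512*x**2 + 32512*x**3/3 - 778240*x**4/3 + 19870720*x**5/3 + O(x**6)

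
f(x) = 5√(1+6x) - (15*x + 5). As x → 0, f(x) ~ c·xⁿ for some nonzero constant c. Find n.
2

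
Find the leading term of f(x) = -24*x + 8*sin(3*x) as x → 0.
-36*x**3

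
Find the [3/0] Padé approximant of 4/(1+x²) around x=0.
4 - 4*x**2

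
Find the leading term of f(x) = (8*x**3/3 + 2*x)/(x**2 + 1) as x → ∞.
8*x/3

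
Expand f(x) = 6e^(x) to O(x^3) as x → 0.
6 + 6*x + 3*x**2 + O(x**3)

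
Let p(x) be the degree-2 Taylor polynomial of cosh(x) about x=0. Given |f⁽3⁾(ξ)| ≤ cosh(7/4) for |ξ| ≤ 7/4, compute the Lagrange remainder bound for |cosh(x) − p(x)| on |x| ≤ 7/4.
343*cosh(7/4)/384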